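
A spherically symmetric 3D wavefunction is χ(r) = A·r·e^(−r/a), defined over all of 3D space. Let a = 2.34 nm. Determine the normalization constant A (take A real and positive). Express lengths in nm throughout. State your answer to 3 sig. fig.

We need A² ∫|f|² 4πr² dr = 1, taking the integral from 0 to ∞.
(Spherical symmetry: dV = 4πr² dr.)
The integral (without the A² prefactor) comes out to 3·π·a^5.
Hence A² = 1/[3·π·a^5].
With a = 2.34: A² = 0.001512 and A = 0.03889.

A ≈ 0.0389 nm^(-5/2)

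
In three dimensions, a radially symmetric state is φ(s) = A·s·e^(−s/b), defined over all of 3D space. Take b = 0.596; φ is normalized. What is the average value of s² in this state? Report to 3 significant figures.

The expectation value is the |φ|²-weighted average of s^2: ∫ s^2|φ|² 4πs² ds.
Evaluating both integrals, ⟨s²⟩ = 15·b^2/2.
Putting b = 0.596 gives 2.664.

⟨s^2⟩ ≈ 2.66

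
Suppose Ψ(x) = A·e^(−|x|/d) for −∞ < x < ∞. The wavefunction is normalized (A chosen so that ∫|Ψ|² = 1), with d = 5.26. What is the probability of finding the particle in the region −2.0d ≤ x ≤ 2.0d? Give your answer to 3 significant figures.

The probability is P = ∫ |Ψ|² dx over [−2.0d, 2.0d].
With A² fixed by ∫|Ψ|² = 1, i.e. A² = (d)^(−1), substitute and integrate.
Both integrals are even about x = 0, so only the x ≥ 0 halves are needed (the factors of 2 cancel). Let u = x/d; then A² and the length scale cancel, so P = ∫_{0}^{2.0} e^(-2·u) du ÷ ∫_{0}^{∞} e^(-2·u) du.
An antiderivative of e^(-2·u) is -e^(-2·u)/2; evaluating from 0 to 2.0 gives 1/2 - e^(-4)/2, while the full integral is 1/2.
This works out to P = 0.9817.

P ≈ 0.982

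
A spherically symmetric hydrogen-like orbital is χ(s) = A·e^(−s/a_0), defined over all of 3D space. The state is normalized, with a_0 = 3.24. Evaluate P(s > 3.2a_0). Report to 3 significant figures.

P ≈ 0.0463

Integrate the radial probability density 4πs²|χ|² over s > 3.2a_0.
A² is fixed by ∫₀^∞ 4πs²|χ|² ds = 1, i.e. A² = (π·a_0^3)^(−1).
Substituting u = s/a_0, A², 4π and the length scale all cancel in the ratio: P = ∫_{3.2}^{∞} u^2·e^(-2·u) du / ∫_{0}^{∞} u^2·e^(-2·u) du.
With ∫ u^2·e^(-2·u) du = -(2·u^2 + 2·u + 1)·e^(-2·u)/4 + C, the region integral is 697·e^(-32/5)/100 and the full one is 1/4.
This evaluates to P = 0.04632.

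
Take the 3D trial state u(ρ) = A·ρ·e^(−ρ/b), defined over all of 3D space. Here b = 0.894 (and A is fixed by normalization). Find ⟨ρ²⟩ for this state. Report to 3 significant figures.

⟨ρ^2⟩ ≈ 5.99

The expectation value is the |u|²-weighted average of ρ^2: ∫ ρ^2|u|² 4πρ² dρ.
Using ∫₀^∞ ρⁿ e^(−αρ) dρ = n!/αⁿ⁺¹, the ratio of the moment integral to the normalization integral gives ⟨ρ²⟩ = 15·b^2/2.
With b = 0.894, ⟨ρ^2⟩ = 5.994.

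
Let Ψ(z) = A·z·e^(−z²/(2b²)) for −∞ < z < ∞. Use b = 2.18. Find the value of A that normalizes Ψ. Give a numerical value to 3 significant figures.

We need A² ∫|f|² dz = 1, taking the integral from −∞ to ∞.
With Ψ = A·z·e^(−z²/(2b²)), the integral evaluates to A²·[√(π)·b^3/2].
So A² = (√(π)·b^3/2)^(−1).
Plugging in b = 2.18 yields A = 0.3300.

A ≈ 0.330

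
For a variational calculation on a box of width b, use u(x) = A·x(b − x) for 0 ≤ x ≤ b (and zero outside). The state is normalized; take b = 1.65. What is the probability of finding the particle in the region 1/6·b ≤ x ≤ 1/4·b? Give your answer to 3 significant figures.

The probability is P = ∫ |u|² dx over [1/6·b, 1/4·b].
Since A² = 1/(b^5/30), this is the region integral divided by the full normalization integral.
Let t = x/b; then A² and the length scale cancel, so P = ∫_{1/6}^{1/4} t^2·(1 - t)^2 dt ÷ ∫_{0}^{1} t^2·(1 - t)^2 dt.
Using ∫ t^2·(1 - t)^2 dt = t^3·(6·t^2 - 15·t + 10)/30, the numerator is ≈ 0.0022674 and the denominator is 1/30.
Evaluating gives P = 0.06802.

P ≈ 0.0680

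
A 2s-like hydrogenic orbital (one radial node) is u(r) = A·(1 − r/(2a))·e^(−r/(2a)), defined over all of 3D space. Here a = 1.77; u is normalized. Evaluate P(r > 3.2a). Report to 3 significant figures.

P = ∫ |u|² 4πr² dr over r > 3.2a.
The full normalization integral is A²·[8·π·a^3] = 1, fixing A².
Substituting t = r/a, A², 4π and the length scale all cancel in the ratio: P = ∫_{3.2}^{∞} t^2·(1 - t/2)^2·e^(-t) dt / ∫_{0}^{∞} t^2·(1 - t/2)^2·e^(-t) dt.
With ∫ t^2·(1 - t/2)^2·e^(-t) dt = -(t^4/4 + t^2 + 2·t + 2)·e^(-t) + C, the region integral is ≈ 1.8284 and the full one is 2.
Taking the ratio yields P = 0.9142.

P ≈ 0.914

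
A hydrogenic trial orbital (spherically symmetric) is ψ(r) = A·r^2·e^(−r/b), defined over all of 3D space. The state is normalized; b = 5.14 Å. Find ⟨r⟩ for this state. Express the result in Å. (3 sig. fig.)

⟨r⟩ ≈ 18.0 Å

⟨r⟩ = ∫ r |ψ|² 4πr² dr over the full domain.
Using ∫₀^∞ rⁿ e^(−αr) dr = n!/αⁿ⁺¹, the ratio of the moment integral to the normalization integral gives ⟨r⟩ = 7·b/2.
Putting b = 5.14 gives 17.99.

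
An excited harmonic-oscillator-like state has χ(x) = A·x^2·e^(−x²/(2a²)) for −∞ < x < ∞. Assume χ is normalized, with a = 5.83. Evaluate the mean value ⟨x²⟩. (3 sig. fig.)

⟨x^2⟩ ≈ 85.0

⟨x²⟩ = ∫ x^2 |χ|² dx over the full domain.
With ∫_{−∞}^{∞} x^(2m) e^(−αx²) dx = (2m−1)!!·√π / (2^m α^(m+1/2)), the ratio of the moment integral to the normalization integral gives ⟨x²⟩ = 5·a^2/2.
With a = 5.83, ⟨x^2⟩ = 84.97.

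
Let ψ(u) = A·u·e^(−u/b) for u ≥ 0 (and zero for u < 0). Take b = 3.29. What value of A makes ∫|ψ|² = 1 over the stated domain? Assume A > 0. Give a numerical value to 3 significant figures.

Require ∫ |ψ|² du = 1 over the whole domain.
Using ∫₀^∞ uⁿ e^(−αu) du = n!/αⁿ⁺¹, the integral (without the A² prefactor) comes out to b^3/4.
Hence A² = 1/[b^3/4].
Substituting b = 3.29 gives A² = 0.1123, so A = 0.3351.

A ≈ 0.335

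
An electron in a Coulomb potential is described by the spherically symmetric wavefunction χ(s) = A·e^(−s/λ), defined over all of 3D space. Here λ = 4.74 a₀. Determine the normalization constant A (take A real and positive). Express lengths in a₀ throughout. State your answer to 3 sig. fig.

A ≈ 0.0547 a₀^(-3/2)

Normalization requires ∫|χ|² 4πs² ds = 1, integrated from 0 to ∞.
Recall ∫₀^∞ s^m e^(−s/β) ds = m!·β^(m+1), with χ = A·e^(−s/λ), the integral evaluates to A²·[π·λ^3].
Hence A² = 1/[π·λ^3].
Substituting λ = 4.74 gives A² = 0.002989, so A = 0.05467.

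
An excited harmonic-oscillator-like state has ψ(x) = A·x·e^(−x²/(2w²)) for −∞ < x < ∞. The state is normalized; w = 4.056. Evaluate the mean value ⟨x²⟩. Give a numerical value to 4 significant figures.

⟨x^2⟩ ≈ 24.68

By definition ⟨x²⟩ = ∫ x^2 |ψ(x)|² dx.
The ratio of the moment integral to the normalization integral gives ⟨x²⟩ = 3·w^2/2.
With w = 4.056, ⟨x^2⟩ = 24.677.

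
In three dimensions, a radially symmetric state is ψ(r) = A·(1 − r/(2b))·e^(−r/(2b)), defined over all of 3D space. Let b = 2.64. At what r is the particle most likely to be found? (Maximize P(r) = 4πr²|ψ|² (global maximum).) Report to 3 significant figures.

r ≈ 13.8

The maximum of P(r) = 4πr²|ψ|² occurs where its derivative vanishes.
This gives r = b·(√(5) + 3).
With b = 2.64, the most probable radial distance is 13.82.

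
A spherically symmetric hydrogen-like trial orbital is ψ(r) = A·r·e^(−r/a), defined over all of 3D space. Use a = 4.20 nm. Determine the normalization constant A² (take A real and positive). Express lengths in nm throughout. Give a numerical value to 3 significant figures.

A^2 ≈ 0.0000812 nm^(-5)

We need A² ∫|f|² 4πr² dr = 1, taking the integral from 0 to ∞.
The angular integral contributes 4π, leaving ∫₀^∞ r²|ψ|² dr.
The integral (without the A² prefactor) comes out to 3·π·a^5.
Plugging in a = 4.20 yields A = 0.009010.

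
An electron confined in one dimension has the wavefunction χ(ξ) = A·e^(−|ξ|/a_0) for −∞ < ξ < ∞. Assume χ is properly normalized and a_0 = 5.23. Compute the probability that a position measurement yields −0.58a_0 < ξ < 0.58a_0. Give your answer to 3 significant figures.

P ≈ 0.687

|χ|² is the probability density, so P = ∫_{−0.58a_0}^{0.58a_0} |χ|² dξ.
Since A² = 1/(a_0), this is the region integral divided by the full normalization integral.
By symmetry take twice the ξ ≥ 0 contribution in numerator and denominator; the 2's cancel. Let u = ξ/a_0; then A² and the length scale cancel, so P = ∫_{0}^{0.58} e^(-2·u) du ÷ ∫_{0}^{∞} e^(-2·u) du.
With ∫ e^(-2·u) du = -e^(-2·u)/2 + C, the region integral is 1/2 - e^(-29/25)/2 and the full one is 1/2.
Taking the ratio, P = 0.6865.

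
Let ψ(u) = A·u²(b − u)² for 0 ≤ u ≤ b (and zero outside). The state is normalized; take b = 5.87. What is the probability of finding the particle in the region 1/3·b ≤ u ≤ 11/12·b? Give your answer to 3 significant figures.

The probability is P = ∫ |ψ|² du over [1/3·b, 11/12·b].
The normalization integral ∫|ψ|²du over the whole domain equals b^9/630·A², and A² cancels in the ratio.
Let t = u/b; then A² and the length scale cancel, so P = ∫_{1/3}^{11/12} t^4·(1 - t)^4 dt ÷ ∫_{0}^{1} t^4·(1 - t)^4 dt.
An antiderivative of t^4·(1 - t)^4 is t^5·(70·t^4 - 315·t^3 + 540·t^2 - 420·t + 126)/630; evaluating from 1/3 to 11/12 gives ≈ 0.0013568, while the full integral is 1/630.
The result is P = 0.8548.

P ≈ 0.855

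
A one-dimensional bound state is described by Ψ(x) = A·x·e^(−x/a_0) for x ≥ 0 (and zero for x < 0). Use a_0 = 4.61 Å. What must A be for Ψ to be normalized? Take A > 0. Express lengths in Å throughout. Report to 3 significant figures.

Normalization requires ∫|Ψ|² dx = 1, integrated from 0 to ∞.
Recall ∫₀^∞ x^m e^(−x/β) dx = m!·β^(m+1), ∫|Ψ|² dx = A²·(a_0^3/4).
Setting this equal to 1 gives A² = 1/(a_0^3/4).
Plugging in a_0 = 4.61 yields A = 0.2021.

A ≈ 0.202 Å^(-3/2)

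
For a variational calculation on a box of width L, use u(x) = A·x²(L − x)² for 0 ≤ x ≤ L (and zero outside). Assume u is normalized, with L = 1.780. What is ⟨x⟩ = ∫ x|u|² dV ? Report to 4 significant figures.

By definition ⟨x⟩ = ∫ x |u(x)|² dx.
Expanding the polynomial and integrating term by term, evaluating both integrals, ⟨x⟩ = L/2.
Putting L = 1.780 gives 0.89000.

⟨x⟩ ≈ 0.8900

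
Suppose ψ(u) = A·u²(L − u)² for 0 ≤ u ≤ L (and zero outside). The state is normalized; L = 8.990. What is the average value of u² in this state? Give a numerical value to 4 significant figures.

By definition ⟨u²⟩ = ∫ u^2 |ψ(u)|² du.
The ratio of the moment integral to the normalization integral gives ⟨u²⟩ = 3·L^2/11.
Putting L = 8.990 gives 22.042.

⟨u^2⟩ ≈ 22.04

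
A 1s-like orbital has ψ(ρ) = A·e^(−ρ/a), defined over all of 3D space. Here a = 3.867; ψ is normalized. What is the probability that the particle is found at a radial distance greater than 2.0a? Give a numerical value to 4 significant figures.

P ≈ 0.2381

Integrate the radial probability density 4πρ²|ψ|² over ρ > 2.0a.
A² is fixed by ∫₀^∞ 4πρ²|ψ|² dρ = 1, i.e. A² = (π·a^3)^(−1).
In terms of u = ρ/a (A², 4π and the length scale all cancel between numerator and denominator), P = [∫_{2.0}^{∞} u^2·e^(-2·u) du] / [∫_{0}^{∞} u^2·e^(-2·u) du].
Using ∫ u^2·e^(-2·u) du = -(2·u^2 + 2·u + 1)·e^(-2·u)/4, the numerator is 13·e^(-4)/4 and the denominator is 1/4.
The region integral divided by the full integral gives P = 0.23810.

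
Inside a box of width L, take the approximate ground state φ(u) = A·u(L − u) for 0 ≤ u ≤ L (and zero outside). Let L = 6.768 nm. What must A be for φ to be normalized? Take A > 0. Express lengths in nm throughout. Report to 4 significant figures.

A ≈ 0.04596 nm^(-5/2)

Normalization requires ∫|φ|² du = 1, integrated from 0 to L.
Expanding the polynomial and integrating term by term, with φ = A·u(L − u), the integral evaluates to A²·[L^5/30].
Setting this equal to 1 gives A² = 1/(L^5/30).
Substituting L = 6.768 gives A² = 0.0021126, so A = 0.045963.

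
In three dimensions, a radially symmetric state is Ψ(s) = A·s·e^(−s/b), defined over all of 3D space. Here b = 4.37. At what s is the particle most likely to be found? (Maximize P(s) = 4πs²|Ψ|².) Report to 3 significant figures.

s ≈ 8.74

Set d/ds [P(s) = 4πs²|Ψ|²] = 0 and solve for s > 0.
This gives s = 2·b.
With b = 4.37, the most probable radial distance is 8.740.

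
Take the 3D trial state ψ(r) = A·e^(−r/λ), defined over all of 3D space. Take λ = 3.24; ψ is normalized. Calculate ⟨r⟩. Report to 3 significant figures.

⟨r⟩ = ∫ r |ψ|² 4πr² dr over the full domain.
With ∫₀^∞ r^3 e^(−αr) dr = 3!/α^4, the ratio of the moment integral to the normalization integral gives ⟨r⟩ = 3·λ/2.
Putting λ = 3.24 gives 4.860.

⟨r⟩ ≈ 4.86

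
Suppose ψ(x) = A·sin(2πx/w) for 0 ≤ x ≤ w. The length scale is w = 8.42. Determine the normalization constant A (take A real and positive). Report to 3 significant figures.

Normalization requires ∫|ψ|² dx = 1, integrated from 0 to w.
∫|ψ|² dx = A²·(w/2).
Hence A² = 1/[w/2].
Substituting w = 8.42 gives A² = 0.2375, so A = 0.4874.

A ≈ 0.487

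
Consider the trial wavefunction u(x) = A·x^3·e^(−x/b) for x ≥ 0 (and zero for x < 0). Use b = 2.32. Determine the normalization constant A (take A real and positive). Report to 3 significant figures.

A ≈ 0.0222

Require ∫ |u|² dx = 1 over the whole domain.
Using ∫₀^∞ xⁿ e^(−αx) dx = n!/αⁿ⁺¹, with u = A·x^3·e^(−x/b), the integral evaluates to A²·[45·b^7/8].
Setting this equal to 1 gives A² = 1/(45·b^7/8).
Substituting b = 2.32 gives A² = 0.0004914, so A = 0.02217.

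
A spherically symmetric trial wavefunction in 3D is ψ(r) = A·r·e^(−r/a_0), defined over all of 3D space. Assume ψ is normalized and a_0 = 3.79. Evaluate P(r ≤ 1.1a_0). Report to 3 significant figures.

P ≈ 0.0725

Integrate the radial probability density 4πr²|ψ|² over r ≤ 1.1a_0.
The full normalization integral is A²·[3·π·a_0^5] = 1, fixing A².
Substituting u = r/a_0, A², 4π and the length scale all cancel in the ratio: P = ∫_{0}^{1.1} u^4·e^(-2·u) du / ∫_{0}^{∞} u^4·e^(-2·u) du.
An antiderivative of u^4·e^(-2·u) is -(u^4/2 + u^3 + 3·u^2/2 + 3·u/2 + 3/4)·e^(-2·u); evaluating from 0 to 1.1 gives ≈ 0.054372, while the full integral is 3/4.
Taking the ratio yields P = 0.07250.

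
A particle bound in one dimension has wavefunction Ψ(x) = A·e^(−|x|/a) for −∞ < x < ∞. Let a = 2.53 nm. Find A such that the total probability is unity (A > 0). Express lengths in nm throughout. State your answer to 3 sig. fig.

A ≈ 0.629 nm^(-1/2)

Normalization requires ∫|Ψ|² dx = 1, integrated from −∞ to ∞.
With ∫₀^∞ x^0 e^(−αx) dx = 0!/α^1, ∫|Ψ|² dx = A²·(a).
So A² = (a)^(−1).
With a = 2.53: A² = 0.3953 and A = 0.6287.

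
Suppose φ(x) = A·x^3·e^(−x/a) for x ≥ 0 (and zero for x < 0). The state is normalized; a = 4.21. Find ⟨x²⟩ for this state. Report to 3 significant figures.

The expectation value is the |φ|²-weighted average of x^2: ∫ x^2|φ|² dx.
Recall ∫₀^∞ x^m e^(−x/β) dx = m!·β^(m+1), since the A² factors cancel between numerator and denominator, ⟨x²⟩ = 14·a^2.
With a = 4.21, ⟨x^2⟩ = 248.1.

⟨x^2⟩ ≈ 248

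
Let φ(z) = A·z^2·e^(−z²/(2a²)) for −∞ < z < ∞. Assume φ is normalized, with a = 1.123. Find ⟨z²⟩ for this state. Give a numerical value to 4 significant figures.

⟨z^2⟩ ≈ 3.153

⟨z²⟩ = ∫ z^2 |φ|² dz over the full domain.
Since the A² factors cancel between numerator and denominator, ⟨z²⟩ = 5·a^2/2.
Putting a = 1.123 gives 3.1528.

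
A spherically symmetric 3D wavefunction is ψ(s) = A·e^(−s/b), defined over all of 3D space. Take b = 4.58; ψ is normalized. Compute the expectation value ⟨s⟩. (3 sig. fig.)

⟨s⟩ ≈ 6.87

The expectation value is the |ψ|²-weighted average of s: ∫ s|ψ|² 4πs² ds.
Recall ∫₀^∞ s^m e^(−s/β) ds = m!·β^(m+1), since the A² factors cancel between numerator and denominator, ⟨s⟩ = 3·b/2.
With b = 4.58, ⟨s⟩ = 6.870.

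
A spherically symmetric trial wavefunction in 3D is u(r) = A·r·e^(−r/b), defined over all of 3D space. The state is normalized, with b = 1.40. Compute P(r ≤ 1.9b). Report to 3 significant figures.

With dV = 4πr²dr, the probability is ∫|u|² dV over r ≤ 1.9b.
Normalization gives A² = 1/(3·π·b^5).
Substituting t = r/b, A², 4π and the length scale all cancel in the ratio: P = ∫_{0}^{1.9} t^4·e^(-2·t) dt / ∫_{0}^{∞} t^4·e^(-2·t) dt.
Using ∫ t^4·e^(-2·t) dt = -(t^4/2 + t^3 + 3·t^2/2 + 3·t/2 + 3/4)·e^(-2·t), the numerator is ≈ 0.24912 and the denominator is 3/4.
The region integral divided by the full integral gives P = 0.3322.

P ≈ 0.332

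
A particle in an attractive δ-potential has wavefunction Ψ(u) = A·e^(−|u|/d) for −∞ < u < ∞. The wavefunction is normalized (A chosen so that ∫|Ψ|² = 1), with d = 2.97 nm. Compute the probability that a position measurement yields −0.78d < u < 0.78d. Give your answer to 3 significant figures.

The probability is P = ∫ |Ψ|² du over [−0.78d, 0.78d].
The normalization integral ∫|Ψ|²du over the whole domain equals d·A², and A² cancels in the ratio.
By symmetry take twice the u ≥ 0 contribution in numerator and denominator; the 2's cancel. Substituting t = u/d, A² and the length scale cancel in the ratio: P = ∫_{0}^{0.78} e^(-2·t) dt / ∫_{0}^{∞} e^(-2·t) dt.
With ∫ e^(-2·t) dt = -e^(-2·t)/2 + C, the region integral is 1/2 - e^(-39/25)/2 and the full one is 1/2.
Taking the ratio, P = 0.7899.

P ≈ 0.790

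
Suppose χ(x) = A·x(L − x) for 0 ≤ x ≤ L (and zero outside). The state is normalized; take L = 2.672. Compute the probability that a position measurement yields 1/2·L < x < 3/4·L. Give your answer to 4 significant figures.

|χ|² is the probability density, so P = ∫_{1/2·L}^{3/4·L} |χ|² dx.
With A² fixed by ∫|χ|² = 1, i.e. A² = (L^5/30)^(−1), substitute and integrate.
Let u = x/L; then A² and the length scale cancel, so P = ∫_{1/2}^{3/4} u^2·(1 - u)^2 du ÷ ∫_{0}^{1} u^2·(1 - u)^2 du.
An antiderivative of u^2·(1 - u)^2 is u^3·(6·u^2 - 15·u + 10)/30; evaluating from 1/2 to 3/4 gives ≈ 0.0132161, while the full integral is 1/30.
Taking the ratio, P = 203/512.

P ≈ 0.3965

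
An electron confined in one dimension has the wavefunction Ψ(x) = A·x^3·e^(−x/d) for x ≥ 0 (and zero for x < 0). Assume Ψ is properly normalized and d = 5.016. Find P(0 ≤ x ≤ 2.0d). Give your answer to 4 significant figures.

The probability is P = ∫ |Ψ|² dx over [0, 2.0d].
The normalization integral ∫|Ψ|²dx over the whole domain equals 45·d^7/8·A², and A² cancels in the ratio.
Substituting u = x/d, A² and the length scale cancel in the ratio: P = ∫_{0}^{2.0} u^6·e^(-2·u) du / ∫_{0}^{∞} u^6·e^(-2·u) du.
Using ∫ u^6·e^(-2·u) du = -(4·u^6 + 12·u^5 + 30·u^4 + 60·u^3 + 90·u^2 + 90·u + 45)·e^(-2·u)/8, the numerator is 45/8 - 2185·e^(-4)/8 and the denominator is 45/8.
This works out to P = 0.11067.

P ≈ 0.1107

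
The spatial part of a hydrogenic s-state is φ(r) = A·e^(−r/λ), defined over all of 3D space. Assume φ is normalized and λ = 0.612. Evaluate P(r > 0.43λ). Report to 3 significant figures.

P ≈ 0.944

With dV = 4πr²dr, the probability is ∫|φ|² dV over r > 0.43λ.
The full normalization integral is A²·[π·λ^3] = 1, fixing A².
In terms of u = r/λ (A², 4π and the length scale all cancel between numerator and denominator), P = [∫_{0.43}^{∞} u^2·e^(-2·u) du] / [∫_{0}^{∞} u^2·e^(-2·u) du].
An antiderivative of u^2·e^(-2·u) is -(2·u^2 + 2·u + 1)·e^(-2·u)/4; evaluating from 0.43 to ∞ gives ≈ 0.23589, while the full integral is 1/4.
The region integral divided by the full integral gives P = 0.9436.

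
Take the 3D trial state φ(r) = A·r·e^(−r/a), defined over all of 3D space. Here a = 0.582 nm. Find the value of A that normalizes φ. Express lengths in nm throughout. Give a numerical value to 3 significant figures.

A ≈ 1.26 nm^(-5/2)

We need A² ∫|f|² 4πr² dr = 1, taking the integral from 0 to ∞.
In 3D with spherical symmetry the volume element is 4πr² dr.
Recall ∫₀^∞ r^m e^(−r/β) dr = m!·β^(m+1), ∫|φ|² 4πr² dr = A²·(3·π·a^5).
Plugging in a = 0.582 yields A = 1.261.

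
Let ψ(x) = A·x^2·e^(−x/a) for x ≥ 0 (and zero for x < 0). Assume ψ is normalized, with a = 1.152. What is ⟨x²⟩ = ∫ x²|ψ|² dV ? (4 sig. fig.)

⟨x²⟩ = ∫ x^2 |ψ|² dx over the full domain.
Evaluating both integrals, ⟨x²⟩ = 15·a^2/2.
Putting a = 1.152 gives 9.9533.

⟨x^2⟩ ≈ 9.953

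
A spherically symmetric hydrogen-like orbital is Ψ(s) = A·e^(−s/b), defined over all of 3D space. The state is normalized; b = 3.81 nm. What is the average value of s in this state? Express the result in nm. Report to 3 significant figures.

⟨s⟩ ≈ 5.72 nm

⟨s⟩ = ∫ s |Ψ|² 4πs² ds over the full domain.
Evaluating both integrals, ⟨s⟩ = 3·b/2.
Putting b = 3.81 gives 5.715.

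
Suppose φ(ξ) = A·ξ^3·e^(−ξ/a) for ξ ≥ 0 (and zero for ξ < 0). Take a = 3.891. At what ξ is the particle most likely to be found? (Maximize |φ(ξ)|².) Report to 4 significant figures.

Differentiate |φ(ξ)|² with respect to ξ and set to zero.
This gives ξ = 3·a.
With a = 3.891, the most probable position is 11.673.

ξ ≈ 11.67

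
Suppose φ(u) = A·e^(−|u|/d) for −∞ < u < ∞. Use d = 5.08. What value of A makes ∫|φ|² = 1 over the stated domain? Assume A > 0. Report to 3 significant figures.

The normalization condition is ∫|φ|² du = 1 from −∞ to ∞.
Using ∫₀^∞ uⁿ e^(−αu) du = n!/αⁿ⁺¹, with φ = A·e^(−|u|/d), the integral evaluates to A²·[d].
So A² = (d)^(−1).
Plugging in d = 5.08 yields A = 0.4437.

A ≈ 0.444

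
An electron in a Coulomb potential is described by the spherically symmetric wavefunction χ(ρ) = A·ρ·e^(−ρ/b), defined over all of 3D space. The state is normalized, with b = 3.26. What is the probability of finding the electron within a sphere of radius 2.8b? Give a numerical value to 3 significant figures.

P ≈ 0.658

Integrate the radial probability density 4πρ²|χ|² over ρ ≤ 2.8b.
The full normalization integral is A²·[3·π·b^5] = 1, fixing A².
Let u = ρ/b; then A², 4π and the length scale all cancel, so P = ∫_{0}^{2.8} u^4·e^(-2·u) du ÷ ∫_{0}^{∞} u^4·e^(-2·u) du.
Using ∫ u^4·e^(-2·u) du = -(u^4/2 + u^3 + 3·u^2/2 + 3·u/2 + 3/4)·e^(-2·u), the numerator is ≈ 0.49339 and the denominator is 3/4.
This evaluates to P = 0.6578.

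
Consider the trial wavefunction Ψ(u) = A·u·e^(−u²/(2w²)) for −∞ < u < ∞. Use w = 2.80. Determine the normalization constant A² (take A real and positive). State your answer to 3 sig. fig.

A^2 ≈ 0.0514

Require ∫ |Ψ|² du = 1 over the whole domain.
With ∫_{−∞}^{∞} u^(2m) e^(−αu²) du = (2m−1)!!·√π / (2^m α^(m+1/2)), carrying out the integral gives A² · √(π)·w^3/2.
With w = 2.80: A² = 0.05140 and A = 0.2267.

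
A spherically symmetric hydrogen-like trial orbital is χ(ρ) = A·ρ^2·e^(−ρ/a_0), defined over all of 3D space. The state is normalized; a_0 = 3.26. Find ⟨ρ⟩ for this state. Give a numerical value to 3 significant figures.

The expectation value is the |χ|²-weighted average of ρ: ∫ ρ|χ|² 4πρ² dρ.
With ∫₀^∞ ρ^7 e^(−αρ) dρ = 7!/α^8, evaluating both integrals, ⟨ρ⟩ = 7·a_0/2.
Putting a_0 = 3.26 gives 11.41.

⟨ρ⟩ ≈ 11.4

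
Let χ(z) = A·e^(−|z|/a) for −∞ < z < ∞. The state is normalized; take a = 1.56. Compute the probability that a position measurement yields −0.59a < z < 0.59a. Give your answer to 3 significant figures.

|χ|² is the probability density, so P = ∫_{−0.59a}^{0.59a} |χ|² dz.
The normalization integral ∫|χ|²dz over the whole domain equals a·A², and A² cancels in the ratio.
By symmetry take twice the z ≥ 0 contribution in numerator and denominator; the 2's cancel. Substituting u = z/a, A² and the length scale cancel in the ratio: P = ∫_{0}^{0.59} e^(-2·u) du / ∫_{0}^{∞} e^(-2·u) du.
Using ∫ e^(-2·u) du = -e^(-2·u)/2, the numerator is 1/2 - e^(-59/50)/2 and the denominator is 1/2.
This works out to P = 0.6927.

P ≈ 0.693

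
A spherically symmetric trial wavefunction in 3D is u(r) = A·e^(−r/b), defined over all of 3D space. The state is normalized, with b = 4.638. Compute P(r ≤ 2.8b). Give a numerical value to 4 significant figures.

P = ∫ |u|² 4πr² dr over r ≤ 2.8b.
Normalization gives A² = 1/(π·b^3).
In terms of t = r/b (A², 4π and the length scale all cancel between numerator and denominator), P = [∫_{0}^{2.8} t^2·e^(-2·t) dt] / [∫_{0}^{∞} t^2·e^(-2·t) dt].
With ∫ t^2·e^(-2·t) dt = -(2·t^2 + 2·t + 1)·e^(-2·t)/4 + C, the region integral is 1/4 - 557·e^(-28/5)/100 and the full one is 1/4.
Taking the ratio yields P = 0.91761.

P ≈ 0.9176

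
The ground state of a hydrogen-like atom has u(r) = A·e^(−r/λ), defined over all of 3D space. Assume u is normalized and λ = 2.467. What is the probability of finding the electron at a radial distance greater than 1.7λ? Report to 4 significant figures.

P ≈ 0.3397

With dV = 4πr²dr, the probability is ∫|u|² dV over r > 1.7λ.
Normalization gives A² = 1/(π·λ^3).
Substituting t = r/λ, A², 4π and the length scale all cancel in the ratio: P = ∫_{1.7}^{∞} t^2·e^(-2·t) dt / ∫_{0}^{∞} t^2·e^(-2·t) dt.
Using ∫ t^2·e^(-2·t) dt = -(2·t^2 + 2·t + 1)·e^(-2·t)/4, the numerator is 509·e^(-17/5)/200 and the denominator is 1/4.
This evaluates to P = 0.33974.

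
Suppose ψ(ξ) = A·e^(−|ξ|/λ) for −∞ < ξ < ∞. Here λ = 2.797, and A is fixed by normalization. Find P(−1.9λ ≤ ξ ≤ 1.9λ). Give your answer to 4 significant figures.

P ≈ 0.9776

|ψ|² is the probability density, so P = ∫_{−1.9λ}^{1.9λ} |ψ|² dξ.
Since A² = 1/(λ), this is the region integral divided by the full normalization integral.
By symmetry take twice the ξ ≥ 0 contribution in numerator and denominator; the 2's cancel. In terms of u = ξ/λ (A² and the length scale cancel between numerator and denominator), P = [∫_{0}^{1.9} e^(-2·u) du] / [∫_{0}^{∞} e^(-2·u) du].
An antiderivative of e^(-2·u) is -e^(-2·u)/2; evaluating from 0 to 1.9 gives 1/2 - e^(-19/5)/2, while the full integral is 1/2.
This works out to P = 0.97763.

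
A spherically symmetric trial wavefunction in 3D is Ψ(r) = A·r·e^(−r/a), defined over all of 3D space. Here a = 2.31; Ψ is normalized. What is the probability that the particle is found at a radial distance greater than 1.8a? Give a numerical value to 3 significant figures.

P ≈ 0.706

Integrate the radial probability density 4πr²|Ψ|² over r > 1.8a.
A² is fixed by ∫₀^∞ 4πr²|Ψ|² dr = 1, i.e. A² = (3·π·a^5)^(−1).
In terms of u = r/a (A², 4π and the length scale all cancel between numerator and denominator), P = [∫_{1.8}^{∞} u^4·e^(-2·u) du] / [∫_{0}^{∞} u^4·e^(-2·u) du].
Using ∫ u^4·e^(-2·u) du = -(u^4/2 + u^3 + 3·u^2/2 + 3·u/2 + 3/4)·e^(-2·u), the numerator is ≈ 0.52983 and the denominator is 3/4.
This evaluates to P = 0.7064.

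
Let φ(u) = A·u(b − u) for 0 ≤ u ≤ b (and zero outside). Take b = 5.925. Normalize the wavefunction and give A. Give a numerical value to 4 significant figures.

Require ∫ |φ|² du = 1 over the whole domain.
Carrying out the integral gives A² · b^5/30.
So A² = (b^5/30)^(−1).
Substituting b = 5.925 gives A² = 0.0041085, so A = 0.064097.

A ≈ 0.06410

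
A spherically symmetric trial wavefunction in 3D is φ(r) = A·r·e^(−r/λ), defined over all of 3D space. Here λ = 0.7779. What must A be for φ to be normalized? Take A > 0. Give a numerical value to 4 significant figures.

We need A² ∫|f|² 4πr² dr = 1, taking the integral from 0 to ∞.
(Spherical symmetry: dV = 4πr² dr.)
Carrying out the integral gives A² · 3·π·λ^5.
With λ = 0.7779: A² = 0.37249 and A = 0.61032.

A ≈ 0.6103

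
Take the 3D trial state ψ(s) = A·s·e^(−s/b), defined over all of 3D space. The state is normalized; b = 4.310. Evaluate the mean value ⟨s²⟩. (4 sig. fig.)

⟨s^2⟩ ≈ 139.3

⟨s²⟩ = ∫ s^2 |ψ|² 4πs² ds over the full domain.
Evaluating both integrals, ⟨s²⟩ = 15·b^2/2.
With b = 4.310, ⟨s^2⟩ = 139.32.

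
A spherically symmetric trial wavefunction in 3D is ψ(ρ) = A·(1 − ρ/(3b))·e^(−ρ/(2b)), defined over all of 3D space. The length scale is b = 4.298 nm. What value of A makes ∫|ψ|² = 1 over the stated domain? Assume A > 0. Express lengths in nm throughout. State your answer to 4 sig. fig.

Normalization requires ∫|ψ|² 4πρ² dρ = 1, integrated from 0 to ∞.
In 3D with spherical symmetry the volume element is 4πρ² dρ.
The integral (without the A² prefactor) comes out to 8·π·b^3/3.
Plugging in b = 4.298 yields A = 0.038774.

A ≈ 0.03877 nm^(-3/2)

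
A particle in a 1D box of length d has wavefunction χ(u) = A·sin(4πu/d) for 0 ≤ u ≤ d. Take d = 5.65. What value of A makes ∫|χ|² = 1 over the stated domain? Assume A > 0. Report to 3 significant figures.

A ≈ 0.595

Require ∫ |χ|² du = 1 over the whole domain.
The integral (without the A² prefactor) comes out to d/2.
Setting this equal to 1 gives A² = 1/(d/2).
With d = 5.65: A² = 0.3540 and A = 0.5950.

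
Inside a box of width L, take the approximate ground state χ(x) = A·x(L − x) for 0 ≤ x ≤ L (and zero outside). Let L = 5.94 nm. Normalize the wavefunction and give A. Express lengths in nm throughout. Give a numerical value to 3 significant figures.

Normalization requires ∫|χ|² dx = 1, integrated from 0 to L.
Expanding the polynomial and integrating term by term, ∫|χ|² dx = A²·(L^5/30).
So A² = (L^5/30)^(−1).
Substituting L = 5.94 gives A² = 0.004057, so A = 0.06369.

A ≈ 0.0637 nm^(-5/2)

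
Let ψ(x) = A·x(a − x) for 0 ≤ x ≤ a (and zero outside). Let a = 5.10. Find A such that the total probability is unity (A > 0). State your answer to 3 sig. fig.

A ≈ 0.0932

Require ∫ |ψ|² dx = 1 over the whole domain.
Expanding the polynomial and integrating term by term, the integral (without the A² prefactor) comes out to a^5/30.
So A² = (a^5/30)^(−1).
Substituting a = 5.10 gives A² = 0.008695, so A = 0.09325.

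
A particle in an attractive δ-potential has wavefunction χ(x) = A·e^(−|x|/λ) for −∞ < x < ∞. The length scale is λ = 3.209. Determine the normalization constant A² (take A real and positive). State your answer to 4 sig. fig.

A^2 ≈ 0.3116

The normalization condition is ∫|χ|² dx = 1 from −∞ to ∞.
With ∫₀^∞ x^0 e^(−αx) dx = 0!/α^1, with χ = A·e^(−|x|/λ), the integral evaluates to A²·[λ].
Hence A² = 1/[λ].
With λ = 3.209: A² = 0.31162 and A = 0.55823.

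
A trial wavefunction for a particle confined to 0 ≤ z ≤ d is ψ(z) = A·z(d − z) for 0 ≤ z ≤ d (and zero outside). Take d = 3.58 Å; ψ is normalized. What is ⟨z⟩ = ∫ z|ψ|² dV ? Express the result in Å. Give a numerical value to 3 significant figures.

The expectation value is the |ψ|²-weighted average of z: ∫ z|ψ|² dz.
The ratio of the moment integral to the normalization integral gives ⟨z⟩ = d/2.
With d = 3.58, ⟨z⟩ = 1.790.

⟨z⟩ ≈ 1.79 Å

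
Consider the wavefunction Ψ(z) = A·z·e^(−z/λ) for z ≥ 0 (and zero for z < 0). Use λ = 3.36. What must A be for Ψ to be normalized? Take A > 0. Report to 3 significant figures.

A ≈ 0.325

We need A² ∫|f|² dz = 1, taking the integral from 0 to ∞.
With Ψ = A·z·e^(−z/λ), the integral evaluates to A²·[λ^3/4].
So A² = (λ^3/4)^(−1).
Plugging in λ = 3.36 yields A = 0.3247.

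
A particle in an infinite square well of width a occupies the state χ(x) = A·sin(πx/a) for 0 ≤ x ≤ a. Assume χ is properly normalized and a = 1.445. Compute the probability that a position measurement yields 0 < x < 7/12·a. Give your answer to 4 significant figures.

P = ∫_{0}^{7/12·a} |χ(x)|² dx.
With A² fixed by ∫|χ|² = 1, i.e. A² = (a/2)^(−1), substitute and integrate.
In terms of u = x/a (A² and the length scale cancel between numerator and denominator), P = [∫_{0}^{7/12} sin(π·u)^2 du] / [∫_{0}^{1} sin(π·u)^2 du].
An antiderivative of sin(π·u)^2 is u/2 - sin(2·π·u)/(4·π); evaluating from 0 to 7/12 gives 1/(8·π) + 7/24, while the full integral is 1/2.
This works out to P = (3 + 7·π)/(12·π).

P ≈ 0.6629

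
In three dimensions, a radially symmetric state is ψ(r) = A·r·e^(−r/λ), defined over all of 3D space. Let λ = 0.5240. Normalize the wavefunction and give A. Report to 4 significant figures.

Require ∫ |ψ|² 4πr² dr = 1 over the whole domain.
In 3D with spherical symmetry the volume element is 4πr² dr.
With ∫₀^∞ r^4 e^(−αr) dr = 4!/α^5, with ψ = A·r·e^(−r/λ), the integral evaluates to A²·[3·π·λ^5].
Hence A² = 1/[3·π·λ^5].
Plugging in λ = 0.5240 yields A = 1.6388.

A ≈ 1.639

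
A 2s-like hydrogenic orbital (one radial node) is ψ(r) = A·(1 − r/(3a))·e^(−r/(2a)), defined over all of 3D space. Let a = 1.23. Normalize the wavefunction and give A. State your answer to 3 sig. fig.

Normalization requires ∫|ψ|² 4πr² dr = 1, integrated from 0 to ∞.
(Spherical symmetry: dV = 4πr² dr.)
With ∫₀^∞ r^4 e^(−αr) dr = 4!/α^5, the integral (without the A² prefactor) comes out to 8·π·a^3/3.
Substituting a = 1.23 gives A² = 0.06415, so A = 0.2533.

A ≈ 0.253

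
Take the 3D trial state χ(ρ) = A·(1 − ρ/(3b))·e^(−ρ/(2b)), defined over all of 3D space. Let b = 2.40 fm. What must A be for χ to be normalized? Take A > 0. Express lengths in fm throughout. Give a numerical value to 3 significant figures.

A ≈ 0.0929 fm^(-3/2)

The normalization condition is ∫|χ|² 4πρ² dρ = 1 from 0 to ∞.
Recall ∫₀^∞ ρ^m e^(−ρ/β) dρ = m!·β^(m+1), the integral (without the A² prefactor) comes out to 8·π·b^3/3.
So A² = (8·π·b^3/3)^(−1).
Plugging in b = 2.40 yields A = 0.09292.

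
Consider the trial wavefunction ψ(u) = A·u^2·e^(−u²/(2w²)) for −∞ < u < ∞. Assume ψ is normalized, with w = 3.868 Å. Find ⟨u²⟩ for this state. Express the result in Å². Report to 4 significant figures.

By definition ⟨u²⟩ = ∫ u^2 |ψ(u)|² du.
Using the Gaussian integral ∫_{−∞}^{∞} e^(−αu²) du = √(π/α), evaluating both integrals, ⟨u²⟩ = 5·w^2/2.
Putting w = 3.868 gives 37.404.

⟨u^2⟩ ≈ 37.40 Å^2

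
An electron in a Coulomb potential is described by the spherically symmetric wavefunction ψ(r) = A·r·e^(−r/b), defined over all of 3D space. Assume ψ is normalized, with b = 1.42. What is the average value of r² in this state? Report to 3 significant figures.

⟨r^2⟩ ≈ 15.1

By definition ⟨r²⟩ = ∫ r^2 |ψ(r)|² 4πr² dr.
Evaluating both integrals, ⟨r²⟩ = 15·b^2/2.
With b = 1.42, ⟨r^2⟩ = 15.12.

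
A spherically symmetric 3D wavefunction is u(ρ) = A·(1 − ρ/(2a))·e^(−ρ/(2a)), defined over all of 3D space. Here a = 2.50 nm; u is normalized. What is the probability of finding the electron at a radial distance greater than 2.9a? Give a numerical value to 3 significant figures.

Integrate the radial probability density 4πρ²|u|² over ρ > 2.9a.
The full normalization integral is A²·[8·π·a^3] = 1, fixing A².
Substituting t = ρ/a, A², 4π and the length scale all cancel in the ratio: P = ∫_{2.9}^{∞} t^2·(1 - t/2)^2·e^(-t) dt / ∫_{0}^{∞} t^2·(1 - t/2)^2·e^(-t) dt.
With ∫ t^2·(1 - t/2)^2·e^(-t) dt = -(t^4/4 + t^2 + 2·t + 2)·e^(-t) + C, the region integral is ≈ 1.8648 and the full one is 2.
The region integral divided by the full integral gives P = 0.9324.

P ≈ 0.932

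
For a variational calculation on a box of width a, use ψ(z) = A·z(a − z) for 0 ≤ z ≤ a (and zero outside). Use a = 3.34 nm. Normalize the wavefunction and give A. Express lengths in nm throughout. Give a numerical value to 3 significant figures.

A ≈ 0.269 nm^(-5/2)

The normalization condition is ∫|ψ|² dz = 1 from 0 to a.
Expanding the polynomial and integrating term by term, carrying out the integral gives A² · a^5/30.
So A² = (a^5/30)^(−1).
Substituting a = 3.34 gives A² = 0.07218, so A = 0.2687.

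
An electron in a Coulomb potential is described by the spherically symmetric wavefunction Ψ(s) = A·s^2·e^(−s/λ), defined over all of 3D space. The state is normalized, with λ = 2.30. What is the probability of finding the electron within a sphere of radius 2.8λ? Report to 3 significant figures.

P ≈ 0.330

Integrate the radial probability density 4πs²|Ψ|² over s ≤ 2.8λ.
A² is fixed by ∫₀^∞ 4πs²|Ψ|² ds = 1, i.e. A² = (45·π·λ^7/2)^(−1).
Substituting u = s/λ, A², 4π and the length scale all cancel in the ratio: P = ∫_{0}^{2.8} u^6·e^(-2·u) du / ∫_{0}^{∞} u^6·e^(-2·u) du.
An antiderivative of u^6·e^(-2·u) is -(4·u^6 + 12·u^5 + 30·u^4 + 60·u^3 + 90·u^2 + 90·u + 45)·e^(-2·u)/8; evaluating from 0 to 2.8 gives ≈ 1.8548, while the full integral is 45/8.
Taking the ratio yields P = 0.3297.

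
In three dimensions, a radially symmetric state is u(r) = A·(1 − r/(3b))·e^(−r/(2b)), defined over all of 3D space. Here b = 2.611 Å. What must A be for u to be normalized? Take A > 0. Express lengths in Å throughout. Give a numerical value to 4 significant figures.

We need A² ∫|f|² 4πr² dr = 1, taking the integral from 0 to ∞.
(Spherical symmetry: dV = 4πr² dr.)
With ∫₀^∞ r^4 e^(−αr) dr = 4!/α^5, the integral (without the A² prefactor) comes out to 8·π·b^3/3.
Setting this equal to 1 gives A² = 1/(8·π·b^3/3).
Substituting b = 2.611 gives A² = 0.0067060, so A = 0.081890.

A ≈ 0.08189 Å^(-3/2)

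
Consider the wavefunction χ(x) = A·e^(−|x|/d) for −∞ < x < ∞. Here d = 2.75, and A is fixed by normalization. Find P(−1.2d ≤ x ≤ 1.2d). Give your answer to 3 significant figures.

P ≈ 0.909

P = ∫_{−1.2d}^{1.2d} |χ(x)|² dx.
The normalization integral ∫|χ|²dx over the whole domain equals d·A², and A² cancels in the ratio.
Both integrals are even about x = 0, so only the x ≥ 0 halves are needed (the factors of 2 cancel). Let u = x/d; then A² and the length scale cancel, so P = ∫_{0}^{1.2} e^(-2·u) du ÷ ∫_{0}^{∞} e^(-2·u) du.
With ∫ e^(-2·u) du = -e^(-2·u)/2 + C, the region integral is 1/2 - e^(-12/5)/2 and the full one is 1/2.
Taking the ratio, P = 0.9093.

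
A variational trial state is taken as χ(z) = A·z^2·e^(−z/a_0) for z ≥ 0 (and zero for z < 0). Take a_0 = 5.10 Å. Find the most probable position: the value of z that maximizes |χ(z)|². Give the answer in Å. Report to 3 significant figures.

The maximum of |χ(z)|² occurs where its derivative vanishes.
This gives z = 2·a_0.
With a_0 = 5.10, the most probable position is 10.20 Å.

z ≈ 10.2 Å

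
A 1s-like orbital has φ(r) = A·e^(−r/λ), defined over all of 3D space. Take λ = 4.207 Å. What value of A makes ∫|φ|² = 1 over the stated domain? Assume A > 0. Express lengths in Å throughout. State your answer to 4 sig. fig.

A ≈ 0.06538 Å^(-3/2)

Normalization requires ∫|φ|² 4πr² dr = 1, integrated from 0 to ∞.
With φ = A·e^(−r/λ), the integral evaluates to A²·[π·λ^3].
Hence A² = 1/[π·λ^3].
Substituting λ = 4.207 gives A² = 0.0042750, so A = 0.065383.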